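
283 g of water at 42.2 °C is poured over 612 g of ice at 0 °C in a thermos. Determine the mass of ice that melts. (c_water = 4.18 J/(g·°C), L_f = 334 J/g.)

m_melted ≈ 149 g

Heat available from the water dropping to 0 °C: 283×4.18×42.2 = 49920 J.
Fully melting the ice requires m_ice L_f = 612×334 = 204408 J.
49920 J < 204408 J, so only part of the ice melts and the system sits at 0 °C.
Mass melted = 49920/334 ≈ 149.5 g.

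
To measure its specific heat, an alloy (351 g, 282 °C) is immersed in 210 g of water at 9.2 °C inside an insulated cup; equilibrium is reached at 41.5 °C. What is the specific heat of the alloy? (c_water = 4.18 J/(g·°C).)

c ≈ 0.336 J/(g·°C)

Heat lost by the alloy = heat gained by the water:
351×c×(282 − 41.5) = 210×4.18×(41.5 − 9.2)
84416 c = 28353  ⇒  c ≈ 0.3359 J/(g·°C)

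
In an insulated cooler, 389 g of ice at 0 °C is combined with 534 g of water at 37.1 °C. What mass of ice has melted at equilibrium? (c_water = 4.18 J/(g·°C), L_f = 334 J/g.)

m_melted ≈ 248 g

Heat available from the water dropping to 0 °C: 534×4.18×37.1 = 82812 J.
Melting all 389 g of ice would need 389×334 = 129926 J.
That's not enough to melt it all — equilibrium is at 0 °C with ice remaining.
m_melt = 82812 / L_f = 247.9 g.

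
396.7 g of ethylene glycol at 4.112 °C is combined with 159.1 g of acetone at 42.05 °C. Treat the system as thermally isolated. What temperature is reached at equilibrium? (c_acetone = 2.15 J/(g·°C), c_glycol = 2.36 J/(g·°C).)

T_f ≈ 14.3 °C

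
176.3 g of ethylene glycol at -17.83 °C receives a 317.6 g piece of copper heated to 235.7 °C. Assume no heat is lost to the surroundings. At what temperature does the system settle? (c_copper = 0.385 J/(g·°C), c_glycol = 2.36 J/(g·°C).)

T_f ≈ 39.8 °C

Net heat exchanged in the isolated system is zero:
317.6×0.385×(T − 235.7) + 176.3×2.36×(T − (-17.83)) = 0
122.28(T − 235.7) + 416.07(T − (-17.83)) = 0
(122.28 + 416.07) T = 122.28×235.7 + 416.07×(-17.83)
T = 21402/538.34 ≈ 39.76 °C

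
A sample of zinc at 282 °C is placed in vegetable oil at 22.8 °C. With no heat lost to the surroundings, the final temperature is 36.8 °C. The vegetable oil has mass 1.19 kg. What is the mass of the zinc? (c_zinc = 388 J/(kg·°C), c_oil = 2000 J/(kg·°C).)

m ≈ 0.35 kg

|Q_zinc| = |Q_oil|:
m×388×(282 − 36.8) = 1.19×2000×(36.8 − 22.8)
95138 m = 33320  ⇒  m ≈ 0.3502 kg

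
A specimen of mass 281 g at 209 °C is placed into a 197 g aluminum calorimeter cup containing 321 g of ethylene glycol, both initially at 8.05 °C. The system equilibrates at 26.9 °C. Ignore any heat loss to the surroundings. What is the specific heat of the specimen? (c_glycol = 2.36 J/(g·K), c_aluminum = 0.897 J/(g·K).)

Heat gained plus heat lost sum to zero:
281·c·(26.9 − 209) + 321·2.36·(26.9 − 8.05) + 197·0.897·(26.9 − 8.05) = 0
-51170 c = -17611
c = -17611/-51170 ≈ 0.3442 J/(g·K)

c ≈ 0.344 J/(g·K)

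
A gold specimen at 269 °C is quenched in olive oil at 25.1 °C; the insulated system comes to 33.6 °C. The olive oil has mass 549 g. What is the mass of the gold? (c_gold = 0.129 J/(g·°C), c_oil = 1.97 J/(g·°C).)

Heat lost by the gold = heat gained by the oil:
m×0.129×(269 − 33.6) = 549×1.97×(33.6 − 25.1)
30.37 m = 9193  ⇒  m ≈ 302.7 g

m ≈ 303 g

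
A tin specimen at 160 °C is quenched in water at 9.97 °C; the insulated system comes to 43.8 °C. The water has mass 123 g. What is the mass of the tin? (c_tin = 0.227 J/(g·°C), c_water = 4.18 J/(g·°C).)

Setting the total heat transfer to zero:
m·0.227·(43.8 − 160) + 123·4.18·(43.8 − 9.97) = 0
-26.38 m = -17393
m = -17393/-26.38 ≈ 659.4 g

m ≈ 659 g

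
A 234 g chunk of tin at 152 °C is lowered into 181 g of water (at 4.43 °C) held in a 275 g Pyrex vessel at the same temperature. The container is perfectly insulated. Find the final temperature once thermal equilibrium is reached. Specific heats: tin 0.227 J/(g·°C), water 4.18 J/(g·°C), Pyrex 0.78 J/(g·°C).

Taking heat into each body as positive, Σ m c ΔT = 0:
234*0.227*(T − 152) + 181*4.18*(T − 4.43) + 275*0.78*(T − 4.43) = 0
53.12(T − 152) + 756.58(T − 4.43) + 214.5(T − 4.43) = 0
1024.2 T = 12376
T ≈ 12.08 °C

T_f ≈ 12.1 °C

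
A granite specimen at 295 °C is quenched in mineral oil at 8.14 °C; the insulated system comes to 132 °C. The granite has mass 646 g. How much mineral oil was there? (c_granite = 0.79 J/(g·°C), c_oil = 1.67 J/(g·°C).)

m ≈ 402 g

Heat lost by the granite = heat gained by the oil:
646×0.79×(295 − 132) = m×1.67×(132 − 8.14)
206.85 m = 83185  ⇒  m ≈ 402.2 g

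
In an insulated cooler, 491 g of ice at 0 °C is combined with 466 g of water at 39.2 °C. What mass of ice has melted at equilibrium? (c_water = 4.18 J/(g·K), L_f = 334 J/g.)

m_melted ≈ 229 g

Water can give up m c ΔT = 466·4.18·39.2 = 76357 J before reaching 0 °C.
To melt every bit of ice: 491·334 = 163994 J.
That's not enough to melt it all — equilibrium is at 0 °C with ice remaining.
m_melt = 76357 / L_f = 228.6 g.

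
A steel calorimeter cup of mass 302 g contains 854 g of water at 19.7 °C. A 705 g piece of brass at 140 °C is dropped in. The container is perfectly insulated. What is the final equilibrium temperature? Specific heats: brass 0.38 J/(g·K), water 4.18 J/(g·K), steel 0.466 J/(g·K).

T_f ≈ 27.8 °C

Let T be the final temperature. ΣQ_i = 0:
705×0.38×(T − 140) + 854×4.18×(T − 19.7) + 302×0.466×(T − 19.7) = 0
267.9(T − 140) + 3569.7(T − 19.7) + 140.73(T − 19.7) = 0
(267.9 + 3569.7 + 140.73) T = 267.9×140 + 3569.7×19.7 + 140.73×19.7
T ≈ 27.80 °C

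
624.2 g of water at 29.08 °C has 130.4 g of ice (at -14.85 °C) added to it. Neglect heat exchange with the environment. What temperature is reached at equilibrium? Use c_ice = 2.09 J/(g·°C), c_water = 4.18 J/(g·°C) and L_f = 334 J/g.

T_f ≈ 9.0 °C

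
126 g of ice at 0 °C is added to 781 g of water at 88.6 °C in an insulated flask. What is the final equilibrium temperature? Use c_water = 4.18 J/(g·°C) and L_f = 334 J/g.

T_f ≈ 65.2 °C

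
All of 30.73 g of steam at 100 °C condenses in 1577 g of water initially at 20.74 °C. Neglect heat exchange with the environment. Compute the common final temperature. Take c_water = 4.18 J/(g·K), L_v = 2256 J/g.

Net heat exchanged in the isolated system is zero:
condense steam: −30.73·2256 = −69327; condensate cools 100→T: 30.73·4.18·(T − 100) = 128.45(T − 100); water warms: 1577·4.18·(T − 20.74) = 6591.9(T − 20.74)
6720.3 T = 69327 + 12845 + 136715 = 218887
T ≈ 32.57 °C (< 100 °C, so full condensation is consistent).

T_f ≈ 32.6 °C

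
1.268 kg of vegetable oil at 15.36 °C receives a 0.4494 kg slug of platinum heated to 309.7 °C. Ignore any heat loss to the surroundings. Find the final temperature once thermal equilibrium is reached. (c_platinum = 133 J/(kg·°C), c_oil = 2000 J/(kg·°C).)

Set heat shed by the hot body equal to heat absorbed by the cold body:
0.4494*133*(309.7 − T) = 1.268*2000*(T − 15.36)
59.77(309.7 − T) = 2536(T − 15.36)
2595.8 T = 57464  ⇒  T ≈ 22.14 °C

T_f ≈ 22.1 °C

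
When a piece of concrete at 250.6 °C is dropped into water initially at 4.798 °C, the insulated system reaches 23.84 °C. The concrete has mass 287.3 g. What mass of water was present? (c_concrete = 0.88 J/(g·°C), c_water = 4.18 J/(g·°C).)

m ≈ 720 g

|Q_concrete| = |Q_water|:
287.3×0.88×(250.6 − 23.84) = m×4.18×(23.84 − 4.798)
79.6 m = 57330  ⇒  m ≈ 720.3 g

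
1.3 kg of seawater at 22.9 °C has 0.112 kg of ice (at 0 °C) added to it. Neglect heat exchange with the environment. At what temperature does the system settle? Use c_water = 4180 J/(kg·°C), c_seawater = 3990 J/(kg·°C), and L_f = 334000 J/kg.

T_f ≈ 14.4 °C

Net heat exchanged in the isolated system is zero:
fusion: m_ice L_f = 0.112×334000 = 37408
  warm the meltwater: 468.16 T
  seawater cools: 1.3×3990×(T − 22.9) = 5187(T − 22.9)
5655.2 T = 118782 − 37408 = 81374
T ≈ 14.39 °C — above 0 °C, consistent with complete melting.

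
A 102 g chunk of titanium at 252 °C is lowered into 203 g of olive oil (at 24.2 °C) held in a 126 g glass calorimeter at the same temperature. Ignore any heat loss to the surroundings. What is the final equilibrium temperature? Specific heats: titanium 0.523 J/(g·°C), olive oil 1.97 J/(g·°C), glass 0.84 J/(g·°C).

Setting the total heat transfer to zero:
102*0.523*(T − 252) + 203*1.97*(T − 24.2) + 126*0.84*(T − 24.2) = 0
53.35(T − 252) + 399.91(T − 24.2) + 105.84(T − 24.2) = 0
559.1 T = 25682
T ≈ 45.94 °C

T_f ≈ 45.9 °C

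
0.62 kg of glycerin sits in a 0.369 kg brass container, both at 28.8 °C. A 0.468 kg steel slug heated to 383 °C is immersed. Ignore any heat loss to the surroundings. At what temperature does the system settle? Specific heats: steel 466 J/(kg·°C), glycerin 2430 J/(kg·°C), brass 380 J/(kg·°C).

Net heat exchanged in the isolated system is zero:
0.468×466×(T − 383) + 0.62×2430×(T − 28.8) + 0.369×380×(T − 28.8) = 0
218.09(T − 383) + 1506.6(T − 28.8) + 140.22(T − 28.8) = 0
(218.09 + 1506.6 + 140.22) T = 218.09×383 + 1506.6×28.8 + 140.22×28.8
T = 130956 / 1864.9 = 70.2 °C

T_f ≈ 70.2 °C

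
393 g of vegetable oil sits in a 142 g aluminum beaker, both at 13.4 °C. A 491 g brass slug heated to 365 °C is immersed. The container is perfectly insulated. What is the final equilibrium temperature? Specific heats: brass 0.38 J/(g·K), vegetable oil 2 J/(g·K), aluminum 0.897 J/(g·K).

Net heat exchanged in the isolated system is zero:
491·0.38·(T − 365) + 393·2·(T − 13.4) + 142·0.897·(T − 13.4) = 0
186.58(T − 365) + 786(T − 13.4) + 127.37(T − 13.4) = 0
1100 T = 80341
T = 80341 / 1100 = 73 °C

T_f ≈ 73.0 °C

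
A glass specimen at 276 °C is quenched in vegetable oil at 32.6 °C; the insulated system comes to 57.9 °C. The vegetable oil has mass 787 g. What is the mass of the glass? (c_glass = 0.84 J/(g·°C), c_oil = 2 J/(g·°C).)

m ≈ 217 g

Heat lost by the glass = heat gained by the oil:
m×0.84×(276 − 57.9) = 787×2×(57.9 − 32.6)
183.2 m = 39822  ⇒  m ≈ 217.4 g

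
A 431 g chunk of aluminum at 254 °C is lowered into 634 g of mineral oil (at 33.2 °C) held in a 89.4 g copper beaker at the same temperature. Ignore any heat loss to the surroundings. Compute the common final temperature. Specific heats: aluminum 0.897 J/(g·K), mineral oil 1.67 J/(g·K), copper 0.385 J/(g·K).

T_f ≈ 90.9 °C

Taking heat into each body as positive, Σ m c ΔT = 0:
431·0.897·(T − 254) + 634·1.67·(T − 33.2) + 89.4·0.385·(T − 33.2) = 0
(386.61 + 1058.8 + 34.42) T = 386.61·254 + 1058.8·33.2 + 34.42·33.2
T = 134492/1479.8 ≈ 90.89 °C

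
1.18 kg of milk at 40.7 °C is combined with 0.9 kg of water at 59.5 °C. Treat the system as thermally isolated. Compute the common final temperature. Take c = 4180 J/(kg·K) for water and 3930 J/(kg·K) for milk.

|Q_water| = |Q_milk|:
0.9×4180×(59.5 − T) = 1.18×3930×(T − 40.7)
3762(59.5 − T) = 4637.4(T − 40.7)
8399.4 T = 412581  ⇒  T ≈ 49.12 °C

T_f ≈ 49.1 °C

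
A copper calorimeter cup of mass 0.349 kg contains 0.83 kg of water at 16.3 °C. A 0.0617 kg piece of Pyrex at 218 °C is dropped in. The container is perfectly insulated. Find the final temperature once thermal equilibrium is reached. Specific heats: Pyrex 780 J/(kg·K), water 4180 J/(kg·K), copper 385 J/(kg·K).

T_f ≈ 19.0 °C

Taking heat into each body as positive, Σ m c ΔT = 0:
0.0617*780*(T − 218) + 0.83*4180*(T − 16.3) + 0.349*385*(T − 16.3) = 0
48.13(T − 218) + 3469.4(T − 16.3) + 134.36(T − 16.3) = 0
3651.9 T = 69233
T = 69233 / 3651.9 = 19 °C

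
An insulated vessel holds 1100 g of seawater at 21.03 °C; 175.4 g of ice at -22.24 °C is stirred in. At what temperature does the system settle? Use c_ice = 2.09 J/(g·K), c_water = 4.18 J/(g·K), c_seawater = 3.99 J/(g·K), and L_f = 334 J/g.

Conservation of energy gives ΣQ = 0:
ice -22.24→0 °C: 175.4×2.09×22.24 = 8152.9
  latent heat to melt: 175.4×334 = 58584
  meltwater 0→T: 175.4×4.18×T = 733.17 T
  seawater cools: 1100×3.99×(T − 21.03) = 4389(T − 21.03)
5122.2 T = 92301 − 66736 = 25564
T ≈ 4.99 °C (positive, so assuming full melt was valid).

T_f ≈ 5.0 °C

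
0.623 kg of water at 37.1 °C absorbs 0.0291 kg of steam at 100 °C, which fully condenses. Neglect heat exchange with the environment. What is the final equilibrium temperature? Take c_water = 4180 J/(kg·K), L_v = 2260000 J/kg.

Energy balance with sensible and latent terms:
condense steam: −0.0291×2260000 = −65766
  condensate cools 100→T: 0.0291×4180×(T − 100) = 121.64(T − 100)
  original water: 2604.1(T − 37.1)
2725.8 T = 65766 + 12164 + 96614 = 174543
T ≈ 64.03 °C, under the boiling point, so the assumption holds.

T_f ≈ 64.0 °C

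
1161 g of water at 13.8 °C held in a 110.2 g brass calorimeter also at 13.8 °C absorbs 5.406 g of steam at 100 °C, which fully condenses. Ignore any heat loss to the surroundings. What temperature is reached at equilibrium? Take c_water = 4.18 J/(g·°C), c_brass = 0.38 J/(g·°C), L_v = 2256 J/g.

T_f ≈ 16.7 °C

Sum of m c ΔT and latent-heat terms is zero:
condense steam: −5.406×2256 = −12196; condensed water 100 °C→T: 22.6(T − 100); original water: 4853(T − 13.8); cup: 41.88(T − 13.8)
4917.5 T = 12196 + 2259.7 + 67549 = 82005
T ≈ 16.68 °C — below 100 °C, confirming all the steam condensed.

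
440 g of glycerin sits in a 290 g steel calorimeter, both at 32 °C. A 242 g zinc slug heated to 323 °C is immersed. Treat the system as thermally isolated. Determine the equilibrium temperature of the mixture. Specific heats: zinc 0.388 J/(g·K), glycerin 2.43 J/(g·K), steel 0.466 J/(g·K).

Energy conservation, ΣQ = 0:
242×0.388×(T − 323) + 440×2.43×(T − 32) + 290×0.466×(T − 32) = 0
(93.9 + 1069.2 + 135.14) T = 93.9×323 + 1069.2×32 + 135.14×32
T = 68867/1298.2 ≈ 53.05 °C

T_f ≈ 53.0 °C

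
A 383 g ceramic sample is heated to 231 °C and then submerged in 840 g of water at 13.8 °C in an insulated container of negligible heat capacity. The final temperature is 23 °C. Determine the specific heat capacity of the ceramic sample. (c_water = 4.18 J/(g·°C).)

c ≈ 0.405 J/(g·°C)

Heat lost by the ceramic sample = heat gained by the water:
383·c·(231 − 23) = 840·4.18·(23 − 13.8)
79664 c = 32303  ⇒  c ≈ 0.4055 J/(g·°C)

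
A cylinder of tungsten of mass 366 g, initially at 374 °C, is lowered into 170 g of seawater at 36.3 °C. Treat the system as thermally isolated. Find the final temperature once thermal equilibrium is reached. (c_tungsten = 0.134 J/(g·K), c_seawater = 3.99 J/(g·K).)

Setting the total heat transfer to zero:
366·0.134·(T − 374) + 170·3.99·(T − 36.3) = 0
(49.04 + 678.3) T = 49.04·374 + 678.3·36.3
T ≈ 59.07 °C

T_f ≈ 59.1 °C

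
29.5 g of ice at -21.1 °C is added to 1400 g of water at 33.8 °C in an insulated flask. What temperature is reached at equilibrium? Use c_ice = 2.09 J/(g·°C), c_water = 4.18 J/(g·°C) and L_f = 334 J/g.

Taking heat into each body as positive, Σ m c ΔT = 0:
ice -21.1→0 °C: 29.5·2.09·21.1 = 1300.9
  latent heat to melt: 29.5·334 = 9853
  warm the meltwater: 123.31 T
  water cools: 1400·4.18·(T − 33.8) = 5852(T − 33.8)
5975.3 T = 197798 − 11154 = 186644
T ≈ 31.24 °C. Since T > 0 °C, the all-ice-melts assumption holds.

T_f ≈ 31.2 °C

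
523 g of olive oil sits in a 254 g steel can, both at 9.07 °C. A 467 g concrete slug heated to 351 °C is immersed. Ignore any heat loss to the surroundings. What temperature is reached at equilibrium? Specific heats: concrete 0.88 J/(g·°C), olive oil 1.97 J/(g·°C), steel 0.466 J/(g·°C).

T_f ≈ 99.2 °C

T_f is the heat-capacity-weighted average of the initial temperatures:
T_f = (410.96×351 + 1030.3×9.07 + 118.36×9.07) / (410.96 + 1030.3 + 118.36)
    = 154665 / 1559.6 ≈ 99.17 °C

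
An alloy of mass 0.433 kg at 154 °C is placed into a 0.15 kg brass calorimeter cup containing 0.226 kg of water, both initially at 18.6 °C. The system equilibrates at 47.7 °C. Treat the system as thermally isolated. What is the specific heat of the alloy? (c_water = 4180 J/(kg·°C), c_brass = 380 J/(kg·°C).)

c ≈ 633 J/(kg·°C)

Energy conservation, ΣQ = 0:
0.433×c×(47.7 − 154) + 0.226×4180×(47.7 − 18.6) + 0.15×380×(47.7 − 18.6) = 0
-46.03 c = -29149
c = -29149/-46.03 ≈ 633.3 J/(kg·°C)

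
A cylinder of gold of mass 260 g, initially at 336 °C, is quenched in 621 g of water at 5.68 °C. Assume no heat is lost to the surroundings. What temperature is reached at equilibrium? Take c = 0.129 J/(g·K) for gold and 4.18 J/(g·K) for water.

Set heat shed by the hot body equal to heat absorbed by the cold body:
260·0.129·(336 − T) = 621·4.18·(T − 5.68)
33.54(336 − T) = 2595.8(T − 5.68)
2629.3 T = 26013  ⇒  T ≈ 9.89 °C

T_f ≈ 9.9 °C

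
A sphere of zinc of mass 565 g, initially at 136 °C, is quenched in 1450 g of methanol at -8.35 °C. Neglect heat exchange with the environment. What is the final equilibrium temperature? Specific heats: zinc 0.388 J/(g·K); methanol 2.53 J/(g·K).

T_f ≈ -0.2 °C

Heat lost by the zinc equals heat gained by the methanol:
565·0.388·(136 − T) = 1450·2.53·(T − (-8.35))
219.22(136 − T) = 3668.5(T − (-8.35))
3887.7 T = -818.05  ⇒  T ≈ -0.21 °C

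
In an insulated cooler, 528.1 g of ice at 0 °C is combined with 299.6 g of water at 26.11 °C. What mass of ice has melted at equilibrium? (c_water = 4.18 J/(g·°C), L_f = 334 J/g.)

Heat available from the water dropping to 0 °C: 299.6×4.18×26.11 = 32698 J.
To melt every bit of ice: 528.1×334 = 176385 J.
Since 32698 < 176385 J, not all the ice melts; equilibrium is at 0 °C.
m_melt = 32698 / L_f = 97.9 g.

m_melted ≈ 97.9 g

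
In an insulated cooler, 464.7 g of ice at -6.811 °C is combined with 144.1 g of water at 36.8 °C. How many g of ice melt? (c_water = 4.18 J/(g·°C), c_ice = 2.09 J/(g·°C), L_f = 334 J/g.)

m_melted ≈ 46.6 g

Water can give up m c ΔT = 144.1×4.18×36.8 = 22166 J before reaching 0 °C.
Of that, 464.7×2.09×6.811 = 6615 J goes to bring the ice to 0 °C, leaving 15551 J.
To melt every bit of ice: 464.7×334 = 155210 J.
15551 J < 155210 J, so only part of the ice melts and the system sits at 0 °C.
Mass melted = 15551/334 ≈ 46.56 g.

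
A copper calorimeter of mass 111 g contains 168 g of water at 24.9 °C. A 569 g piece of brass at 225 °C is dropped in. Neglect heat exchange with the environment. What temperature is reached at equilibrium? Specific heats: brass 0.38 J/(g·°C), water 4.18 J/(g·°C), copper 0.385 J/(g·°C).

T_f = Σ m_i c_i T_i / Σ m_i c_i:
T_f = (216.22×225 + 702.24×24.9 + 42.73×24.9) / (216.22 + 702.24 + 42.73)
    = 67199 / 961.2 ≈ 69.91 °C

T_f ≈ 69.9 °C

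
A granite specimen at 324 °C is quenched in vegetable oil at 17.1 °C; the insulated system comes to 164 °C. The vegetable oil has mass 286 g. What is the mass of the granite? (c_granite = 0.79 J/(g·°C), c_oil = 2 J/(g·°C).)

|Q_granite| = |Q_oil|:
m·0.79·(324 − 164) = 286·2·(164 − 17.1)
126.4 m = 84027  ⇒  m ≈ 664.8 g

m ≈ 665 g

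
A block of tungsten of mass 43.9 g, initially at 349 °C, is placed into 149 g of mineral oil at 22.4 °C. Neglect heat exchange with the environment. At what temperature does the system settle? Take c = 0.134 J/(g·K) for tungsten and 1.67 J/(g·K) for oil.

T_f ≈ 29.9 °C

T_f = Σ m_i c_i T_i / Σ m_i c_i:
T_f = (5.883×349 + 248.83×22.4) / (5.883 + 248.83)
    = 7626.8 / 254.71 ≈ 29.94 °C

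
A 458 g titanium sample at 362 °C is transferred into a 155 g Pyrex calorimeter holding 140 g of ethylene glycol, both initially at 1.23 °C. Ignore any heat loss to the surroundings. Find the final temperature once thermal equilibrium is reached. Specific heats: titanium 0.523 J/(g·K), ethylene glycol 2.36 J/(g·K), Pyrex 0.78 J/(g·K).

T_f ≈ 126.3 °C

Conservation of energy gives ΣQ = 0:
458*0.523*(T − 362) + 140*2.36*(T − 1.23) + 155*0.78*(T − 1.23) = 0
(239.53 + 330.4 + 120.9) T = 239.53*362 + 330.4*1.23 + 120.9*1.23
T = 87266 / 690.83 = 126 °C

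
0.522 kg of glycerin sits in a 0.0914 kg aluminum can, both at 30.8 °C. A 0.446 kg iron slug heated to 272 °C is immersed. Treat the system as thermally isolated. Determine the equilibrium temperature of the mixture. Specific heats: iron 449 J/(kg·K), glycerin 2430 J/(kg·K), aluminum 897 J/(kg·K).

T_f ≈ 61.9 °C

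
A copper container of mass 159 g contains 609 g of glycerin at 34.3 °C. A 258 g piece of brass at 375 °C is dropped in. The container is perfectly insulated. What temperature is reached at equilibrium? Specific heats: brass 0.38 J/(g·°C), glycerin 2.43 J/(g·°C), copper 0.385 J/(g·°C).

T_f = Σ m_i c_i T_i / Σ m_i c_i:
T_f = (98.04*375 + 1479.9*34.3 + 61.22*34.3) / (98.04 + 1479.9 + 61.22)
    = 89624 / 1639.1 ≈ 54.68 °C

T_f ≈ 54.7 °C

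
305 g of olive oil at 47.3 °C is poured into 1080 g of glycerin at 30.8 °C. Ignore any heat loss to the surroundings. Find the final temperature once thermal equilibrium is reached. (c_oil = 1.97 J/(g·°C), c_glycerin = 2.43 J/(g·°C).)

T_f = Σ m_i c_i T_i / Σ m_i c_i:
T_f = (600.85*47.3 + 2624.4*30.8) / (600.85 + 2624.4)
    = 109252 / 3225.2 ≈ 33.87 °C

T_f ≈ 33.9 °C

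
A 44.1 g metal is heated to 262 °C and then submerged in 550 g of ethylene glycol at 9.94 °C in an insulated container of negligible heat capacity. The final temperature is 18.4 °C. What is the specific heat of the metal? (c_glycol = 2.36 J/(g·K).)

Conservation of energy gives ΣQ = 0:
44.1·c·(18.4 − 262) + 550·2.36·(18.4 − 9.94) = 0
-10743 c = -10981
c = -10981/-10743 ≈ 1.022 J/(g·K)

c ≈ 1.02 J/(g·K)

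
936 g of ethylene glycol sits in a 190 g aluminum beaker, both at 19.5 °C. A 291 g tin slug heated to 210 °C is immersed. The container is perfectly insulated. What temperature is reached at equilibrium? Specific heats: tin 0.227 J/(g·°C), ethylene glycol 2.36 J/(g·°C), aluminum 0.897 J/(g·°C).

T_f ≈ 24.6 °C

Energy conservation, ΣQ = 0:
291·0.227·(T − 210) + 936·2.36·(T − 19.5) + 190·0.897·(T − 19.5) = 0
66.06(T − 210) + 2209(T − 19.5) + 170.43(T − 19.5) = 0
2445.4 T = 60270
T = 60270/2445.4 ≈ 24.65 °C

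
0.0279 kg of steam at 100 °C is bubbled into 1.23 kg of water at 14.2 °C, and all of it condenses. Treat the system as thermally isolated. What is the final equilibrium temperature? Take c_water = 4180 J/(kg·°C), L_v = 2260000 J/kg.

T_f ≈ 28.1 °C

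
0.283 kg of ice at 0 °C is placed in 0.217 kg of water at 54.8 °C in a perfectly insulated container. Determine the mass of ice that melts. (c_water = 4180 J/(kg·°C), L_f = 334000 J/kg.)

m_melted ≈ 0.149 kg

Heat available from the water dropping to 0 °C: 0.217·4180·54.8 = 49707 J.
Melting all 0.283 kg of ice would need 0.283·334000 = 94522 J.
49707 J < 94522 J, so only part of the ice melts and the system sits at 0 °C.
m_melt = 49707 / L_f = 0.1488 kg.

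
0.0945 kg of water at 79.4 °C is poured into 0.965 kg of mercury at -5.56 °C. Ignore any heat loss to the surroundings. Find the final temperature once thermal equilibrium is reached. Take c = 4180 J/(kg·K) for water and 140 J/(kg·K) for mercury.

Conservation of energy gives ΣQ = 0:
0.0945*4180*(T − 79.4) + 0.965*140*(T − (-5.56)) = 0
(395.01 + 135.1) T = 395.01*79.4 + 135.1*(-5.56)
T = 30613/530.11 ≈ 57.75 °C

T_f ≈ 57.7 °C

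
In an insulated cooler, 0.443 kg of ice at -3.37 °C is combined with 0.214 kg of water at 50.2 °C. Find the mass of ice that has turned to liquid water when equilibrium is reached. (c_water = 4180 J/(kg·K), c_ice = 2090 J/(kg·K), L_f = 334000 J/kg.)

m_melted ≈ 0.125 kg

Heat available from the water dropping to 0 °C: 0.214·4180·50.2 = 44905 J.
Warming the ice to 0 °C takes 0.443·2090·3.37 = 3120.2 J, leaving 41785 J for melting.
Melting all 0.443 kg of ice would need 0.443·334000 = 147962 J.
Since 41785 < 147962 J, not all the ice melts; equilibrium is at 0 °C.
m_melted·334000 = 41785  ⇒  m_melted ≈ 0.1251 kg.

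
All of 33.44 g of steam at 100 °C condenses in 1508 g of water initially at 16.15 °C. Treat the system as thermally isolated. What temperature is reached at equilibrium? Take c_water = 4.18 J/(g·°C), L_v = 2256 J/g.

T_f ≈ 29.7 °C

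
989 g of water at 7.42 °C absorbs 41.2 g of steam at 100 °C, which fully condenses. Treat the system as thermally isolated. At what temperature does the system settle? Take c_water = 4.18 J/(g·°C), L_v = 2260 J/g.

T_f ≈ 32.7 °C

Taking heat into each body as positive, Σ m c ΔT = 0:
condense steam: −41.2×2260 = −93112
  condensate cools 100→T: 41.2×4.18×(T − 100) = 172.22(T − 100)
  water warms: 989×4.18×(T − 7.42) = 4134(T − 7.42)
4306.2 T = 93112 + 17222 + 30674 = 141008
T ≈ 32.75 °C, under the boiling point, so the assumption holds.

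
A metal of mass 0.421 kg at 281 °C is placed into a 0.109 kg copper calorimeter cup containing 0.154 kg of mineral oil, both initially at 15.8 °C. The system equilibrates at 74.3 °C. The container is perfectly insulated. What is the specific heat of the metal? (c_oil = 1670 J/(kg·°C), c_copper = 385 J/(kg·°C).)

c ≈ 201 J/(kg·°C)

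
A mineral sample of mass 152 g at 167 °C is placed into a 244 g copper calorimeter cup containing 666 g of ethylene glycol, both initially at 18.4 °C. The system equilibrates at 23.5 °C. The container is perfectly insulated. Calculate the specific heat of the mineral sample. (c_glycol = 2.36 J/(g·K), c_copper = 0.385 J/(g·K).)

Heat gained plus heat lost sum to zero:
152×c×(23.5 − 167) + 666×2.36×(23.5 − 18.4) + 244×0.385×(23.5 − 18.4) = 0
-21812 c = -8495.1
c = -8495.1/-21812 ≈ 0.3895 J/(g·K)

c ≈ 0.389 J/(g·K)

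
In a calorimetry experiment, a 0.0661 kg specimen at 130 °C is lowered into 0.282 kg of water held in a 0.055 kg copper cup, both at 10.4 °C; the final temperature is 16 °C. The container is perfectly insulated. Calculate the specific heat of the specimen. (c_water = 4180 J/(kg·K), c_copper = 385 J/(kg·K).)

c ≈ 892 J/(kg·K)

Setting the total heat transfer to zero:
0.0661·c·(16 − 130) + 0.282·4180·(16 − 10.4) + 0.055·385·(16 − 10.4) = 0
-7.535 c = -6719.6
c = -6719.6/-7.535 ≈ 891.7 J/(kg·K)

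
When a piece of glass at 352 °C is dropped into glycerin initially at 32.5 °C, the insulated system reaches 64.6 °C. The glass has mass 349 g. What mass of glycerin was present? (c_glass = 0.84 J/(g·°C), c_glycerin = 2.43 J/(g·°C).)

m ≈ 1080 g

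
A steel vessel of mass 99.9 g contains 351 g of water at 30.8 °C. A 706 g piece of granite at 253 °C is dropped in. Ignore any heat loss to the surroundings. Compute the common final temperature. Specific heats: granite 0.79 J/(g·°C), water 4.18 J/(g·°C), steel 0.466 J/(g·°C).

T_f ≈ 90.6 °C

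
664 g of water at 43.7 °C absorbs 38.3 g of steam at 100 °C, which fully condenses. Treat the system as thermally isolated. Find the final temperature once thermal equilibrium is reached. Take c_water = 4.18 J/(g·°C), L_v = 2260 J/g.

Conservation of energy gives ΣQ = 0:
steam→water at 100 °C releases m L_v = 38.3·2260 = 86558
  condensed water 100 °C→T: 160.09(T − 100)
  original water: 2775.5(T − 43.7)
2935.6 T = 86558 + 16009 + 121290 = 223858
T ≈ 76.26 °C, under the boiling point, so the assumption holds.

T_f ≈ 76.3 °C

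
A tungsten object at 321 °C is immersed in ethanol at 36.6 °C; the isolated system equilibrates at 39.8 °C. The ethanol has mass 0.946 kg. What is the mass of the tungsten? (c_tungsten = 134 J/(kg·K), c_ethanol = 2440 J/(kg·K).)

m ≈ 0.196 kg

Heat gained plus heat lost sum to zero:
m·134·(39.8 − 321) + 0.946·2440·(39.8 − 36.6) = 0
-37681 m = -7386.4
m = -7386.4/-37681 ≈ 0.196 kg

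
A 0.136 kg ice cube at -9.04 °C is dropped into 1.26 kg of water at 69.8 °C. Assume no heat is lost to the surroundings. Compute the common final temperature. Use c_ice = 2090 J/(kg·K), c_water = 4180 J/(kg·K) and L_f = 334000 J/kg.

Heat gained plus heat lost sum to zero:
warm ice to 0 °C: 0.136×2090×(0 − (-9.04)) = 2569.5; latent heat to melt: 0.136×334000 = 45424; warm the meltwater: 568.48 T; water: 5266.8(T − 69.8)
5835.3 T = 367623 − 47994 = 319629
T ≈ 54.78 °C — above 0 °C, consistent with complete melting.

T_f ≈ 54.8 °C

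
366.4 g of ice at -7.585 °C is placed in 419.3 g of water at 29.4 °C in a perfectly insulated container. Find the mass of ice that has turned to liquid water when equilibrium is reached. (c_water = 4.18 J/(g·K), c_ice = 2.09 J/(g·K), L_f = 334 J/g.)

m_melted ≈ 137 g

Water can give up m c ΔT = 419.3·4.18·29.4 = 51529 J before reaching 0 °C.
Warming the ice to 0 °C takes 366.4·2.09·7.585 = 5808.4 J, leaving 45720 J for melting.
To melt every bit of ice: 366.4·334 = 122378 J.
That's not enough to melt it all — equilibrium is at 0 °C with ice remaining.
m_melt = 45720 / L_f = 136.9 g.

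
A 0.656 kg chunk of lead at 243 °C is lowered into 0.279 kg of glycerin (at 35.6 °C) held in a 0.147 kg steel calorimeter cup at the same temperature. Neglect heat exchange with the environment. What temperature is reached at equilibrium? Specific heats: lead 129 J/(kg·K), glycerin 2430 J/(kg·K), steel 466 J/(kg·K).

T_f ≈ 56.7 °C

T_f = Σ m_i c_i T_i / Σ m_i c_i:
T_f = (84.62×243 + 677.97×35.6 + 68.5×35.6) / (84.62 + 677.97 + 68.5)
    = 47138 / 831.1 ≈ 56.72 °C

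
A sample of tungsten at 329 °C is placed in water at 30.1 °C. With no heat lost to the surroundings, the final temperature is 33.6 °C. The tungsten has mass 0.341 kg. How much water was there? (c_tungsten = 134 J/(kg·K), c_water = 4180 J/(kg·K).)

m ≈ 0.923 kg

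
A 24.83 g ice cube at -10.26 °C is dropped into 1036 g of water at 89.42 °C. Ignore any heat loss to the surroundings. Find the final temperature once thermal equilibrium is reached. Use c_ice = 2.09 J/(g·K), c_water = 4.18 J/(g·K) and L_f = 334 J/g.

T_f ≈ 85.3 °C

Setting the total heat transfer to zero:
warm ice to 0 °C: 24.83×2.09×(0 − (-10.26)) = 532.44
  latent heat to melt: 24.83×334 = 8293.2
  meltwater 0→T: 24.83×4.18×T = 103.79 T
  water: 4330.5(T − 89.42)
4434.3 T = 387232 − 8825.7 = 378406
T ≈ 85.34 °C. Since T > 0 °C, the all-ice-melts assumption holds.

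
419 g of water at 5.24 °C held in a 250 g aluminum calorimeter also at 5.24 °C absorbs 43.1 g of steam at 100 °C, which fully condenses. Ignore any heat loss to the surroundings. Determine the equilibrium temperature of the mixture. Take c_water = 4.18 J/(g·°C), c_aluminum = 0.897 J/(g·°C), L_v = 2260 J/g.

T_f ≈ 58.3 °C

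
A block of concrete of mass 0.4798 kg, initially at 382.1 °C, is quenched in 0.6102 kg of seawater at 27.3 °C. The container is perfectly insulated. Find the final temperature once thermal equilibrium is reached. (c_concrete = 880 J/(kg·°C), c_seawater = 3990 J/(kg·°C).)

Let T be the final temperature. ΣQ_i = 0:
0.4798·880·(T − 382.1) + 0.6102·3990·(T − 27.3) = 0
2856.9 T = 227799
T = 227799/2856.9 ≈ 79.74 °C

T_f ≈ 79.7 °C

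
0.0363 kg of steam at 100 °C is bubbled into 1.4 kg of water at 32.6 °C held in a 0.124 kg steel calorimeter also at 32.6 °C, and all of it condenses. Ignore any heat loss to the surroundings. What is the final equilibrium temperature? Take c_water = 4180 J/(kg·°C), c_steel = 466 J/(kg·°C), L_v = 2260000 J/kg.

T_f ≈ 47.8 °C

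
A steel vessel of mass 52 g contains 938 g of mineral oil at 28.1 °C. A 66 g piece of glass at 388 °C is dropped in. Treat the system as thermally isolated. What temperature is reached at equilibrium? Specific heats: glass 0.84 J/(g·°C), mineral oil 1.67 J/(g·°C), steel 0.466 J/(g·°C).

Heat gained plus heat lost sum to zero:
66·0.84·(T − 388) + 938·1.67·(T − 28.1) + 52·0.466·(T − 28.1) = 0
55.44(T − 388) + 1566.5(T − 28.1) + 24.23(T − 28.1) = 0
1646.1 T = 66209
T ≈ 40.22 °C

T_f ≈ 40.2 °C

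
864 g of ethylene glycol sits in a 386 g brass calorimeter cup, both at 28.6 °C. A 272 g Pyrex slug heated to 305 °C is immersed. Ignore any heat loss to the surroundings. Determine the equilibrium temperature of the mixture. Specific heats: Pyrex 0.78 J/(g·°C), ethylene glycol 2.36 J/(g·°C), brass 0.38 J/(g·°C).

Heat gained plus heat lost sum to zero:
272×0.78×(T − 305) + 864×2.36×(T − 28.6) + 386×0.38×(T − 28.6) = 0
(212.16 + 2039 + 146.68) T = 212.16×305 + 2039×28.6 + 146.68×28.6
T ≈ 53.06 °C

T_f ≈ 53.1 °C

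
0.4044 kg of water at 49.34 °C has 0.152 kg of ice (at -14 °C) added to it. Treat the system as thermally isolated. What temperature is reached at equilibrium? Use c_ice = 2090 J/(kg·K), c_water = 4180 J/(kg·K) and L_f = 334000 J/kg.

Heat gained plus heat lost sum to zero:
warm ice to 0 °C: 0.152·2090·(0 − (-14)) = 4447.5
  melt ice: 0.152·334000 = 50768
  meltwater 0→T: 0.152·4180·T = 635.36 T
  water: 1690.4(T − 49.34)
2325.8 T = 83404 − 55216 = 28188
T ≈ 12.12 °C (positive, so assuming full melt was valid).

T_f ≈ 12.1 °C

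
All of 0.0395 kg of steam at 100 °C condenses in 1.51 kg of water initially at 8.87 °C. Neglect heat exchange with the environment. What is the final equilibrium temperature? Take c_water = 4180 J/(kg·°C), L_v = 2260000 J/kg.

T_f ≈ 25.0 °C

Taking heat into each body as positive, Σ m c ΔT = 0:
steam→water at 100 °C releases m L_v = 0.0395×2260000 = 89270; condensate cools 100→T: 0.0395×4180×(T − 100) = 165.11(T − 100); water warms: 1.51×4180×(T − 8.87) = 6311.8(T − 8.87)
6476.9 T = 89270 + 16511 + 55986 = 161767
T ≈ 24.98 °C (< 100 °C, so full condensation is consistent).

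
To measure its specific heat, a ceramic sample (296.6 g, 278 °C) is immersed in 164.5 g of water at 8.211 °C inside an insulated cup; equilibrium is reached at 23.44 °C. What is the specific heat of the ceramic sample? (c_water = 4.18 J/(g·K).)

c ≈ 0.139 J/(g·K)

Energy conservation, ΣQ = 0:
296.6·c·(23.44 − 278) + 164.5·4.18·(23.44 − 8.211) = 0
-75502 c = -10472
c = -10472/-75502 ≈ 0.1387 J/(g·K)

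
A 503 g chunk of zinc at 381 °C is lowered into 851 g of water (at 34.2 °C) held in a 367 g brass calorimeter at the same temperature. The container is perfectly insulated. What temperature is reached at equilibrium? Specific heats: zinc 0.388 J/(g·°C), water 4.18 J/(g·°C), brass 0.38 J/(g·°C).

T_f ≈ 51.6 °C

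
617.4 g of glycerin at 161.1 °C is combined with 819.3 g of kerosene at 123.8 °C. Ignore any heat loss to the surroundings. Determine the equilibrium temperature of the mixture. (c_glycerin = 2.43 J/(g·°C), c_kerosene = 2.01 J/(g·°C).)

Set heat shed by the hot body equal to heat absorbed by the cold body:
617.4*2.43*(161.1 − T) = 819.3*2.01*(T − 123.8)
1500.3(161.1 − T) = 1646.8(T − 123.8)
3147.1 T = 445568  ⇒  T ≈ 141.58 °C

T_f ≈ 141.6 °C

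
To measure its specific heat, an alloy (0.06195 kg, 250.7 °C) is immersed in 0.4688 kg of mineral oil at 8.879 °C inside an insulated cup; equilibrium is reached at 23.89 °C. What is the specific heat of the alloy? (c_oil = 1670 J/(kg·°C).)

c ≈ 836 J/(kg·°C)

Heat lost by the alloy = heat gained by the oil:
0.06195·c·(250.7 − 23.89) = 0.4688·1670·(23.89 − 8.879)
14.05 c = 11752  ⇒  c ≈ 836.4 J/(kg·°C)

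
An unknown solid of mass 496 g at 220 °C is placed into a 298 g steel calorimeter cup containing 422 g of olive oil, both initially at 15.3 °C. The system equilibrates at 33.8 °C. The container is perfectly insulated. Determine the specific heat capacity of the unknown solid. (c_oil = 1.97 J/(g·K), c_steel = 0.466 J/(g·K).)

Taking heat into each body as positive, Σ m c ΔT = 0:
496×c×(33.8 − 220) + 422×1.97×(33.8 − 15.3) + 298×0.466×(33.8 − 15.3) = 0
-92355 c = -17949
c = -17949/-92355 ≈ 0.1943 J/(g·K)

c ≈ 0.194 J/(g·K)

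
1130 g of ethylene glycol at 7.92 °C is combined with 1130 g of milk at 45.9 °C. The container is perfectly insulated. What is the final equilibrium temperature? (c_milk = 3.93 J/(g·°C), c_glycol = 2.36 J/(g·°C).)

Energy conservation, ΣQ = 0:
1130·3.93·(T − 45.9) + 1130·2.36·(T − 7.92) = 0
7107.7 T = 224958
T = 224958 / 7107.7 = 31.6 °C

T_f ≈ 31.6 °C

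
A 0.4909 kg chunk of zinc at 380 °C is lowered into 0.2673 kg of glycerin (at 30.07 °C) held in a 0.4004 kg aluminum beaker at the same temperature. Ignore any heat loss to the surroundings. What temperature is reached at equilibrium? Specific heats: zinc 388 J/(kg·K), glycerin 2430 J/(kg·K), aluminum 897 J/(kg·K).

T_f ≈ 85.7 °C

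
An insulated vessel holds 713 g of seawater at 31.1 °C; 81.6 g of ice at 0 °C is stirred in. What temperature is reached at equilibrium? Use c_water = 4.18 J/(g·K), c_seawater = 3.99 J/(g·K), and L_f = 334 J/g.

Let T be the final temperature. ΣQ_i = 0:
latent heat to melt: 81.6×334 = 27254; meltwater 0→T: 81.6×4.18×T = 341.09 T; seawater cools: 713×3.99×(T − 31.1) = 2844.9(T − 31.1)
3186 T = 88475 − 27254 = 61221
T ≈ 19.22 °C — above 0 °C, consistent with complete melting.

T_f ≈ 19.2 °C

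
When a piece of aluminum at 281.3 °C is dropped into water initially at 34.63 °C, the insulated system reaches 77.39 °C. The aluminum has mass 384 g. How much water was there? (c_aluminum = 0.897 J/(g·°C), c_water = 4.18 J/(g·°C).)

m ≈ 393 g

Heat lost by the aluminum = heat gained by the water:
384·0.897·(281.3 − 77.39) = m·4.18·(77.39 − 34.63)
178.74 m = 70236  ⇒  m ≈ 393 g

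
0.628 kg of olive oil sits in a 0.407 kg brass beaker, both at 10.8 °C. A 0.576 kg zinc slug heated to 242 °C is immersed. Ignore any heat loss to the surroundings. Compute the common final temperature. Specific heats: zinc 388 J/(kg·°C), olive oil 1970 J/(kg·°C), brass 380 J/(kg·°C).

T_f is the heat-capacity-weighted average of the initial temperatures:
T_f = (223.49·242 + 1237.2·10.8 + 154.66·10.8) / (223.49 + 1237.2 + 154.66)
    = 69116 / 1615.3 ≈ 42.79 °C

T_f ≈ 42.8 °C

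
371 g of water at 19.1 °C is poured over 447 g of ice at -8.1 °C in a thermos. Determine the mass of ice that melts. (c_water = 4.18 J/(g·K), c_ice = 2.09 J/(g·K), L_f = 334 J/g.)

m_melted ≈ 66 g

Cooling the water to 0 °C releases 371×4.18×19.1 = 29620 J.
Warming the ice to 0 °C takes 447×2.09×8.1 = 7567.3 J, leaving 22053 J for melting.
Melting all 447 g of ice would need 447×334 = 149298 J.
That's not enough to melt it all — equilibrium is at 0 °C with ice remaining.
Mass melted = 22053/334 ≈ 66.03 g.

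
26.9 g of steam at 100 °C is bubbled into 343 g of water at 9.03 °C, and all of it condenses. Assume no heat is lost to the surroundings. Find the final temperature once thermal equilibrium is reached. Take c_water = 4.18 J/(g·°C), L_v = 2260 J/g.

Energy balance with sensible and latent terms:
condense steam: −26.9·2260 = −60794; condensate cools 100→T: 26.9·4.18·(T − 100) = 112.44(T − 100); water warms: 343·4.18·(T − 9.03) = 1433.7(T − 9.03)
1546.2 T = 60794 + 11244 + 12947 = 84985
T ≈ 54.96 °C (< 100 °C, so full condensation is consistent).

T_f ≈ 55.0 °C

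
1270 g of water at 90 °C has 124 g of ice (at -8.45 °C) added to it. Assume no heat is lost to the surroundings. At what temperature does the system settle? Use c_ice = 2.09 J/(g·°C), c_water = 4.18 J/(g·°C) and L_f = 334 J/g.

T_f ≈ 74.5 °C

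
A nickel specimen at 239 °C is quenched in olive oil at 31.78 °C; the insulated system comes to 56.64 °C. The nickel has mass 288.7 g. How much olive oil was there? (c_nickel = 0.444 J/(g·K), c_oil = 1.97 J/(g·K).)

Conservation of energy gives ΣQ = 0:
288.7×0.444×(56.64 − 239) + m×1.97×(56.64 − 31.78) = 0
48.97 m = 23375
m = 23375/48.97 ≈ 477.3 g

m ≈ 477 g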